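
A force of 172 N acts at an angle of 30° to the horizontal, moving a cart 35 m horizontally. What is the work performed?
W = F·d·cosθ = (172)(35)cos(30°) = 5213 J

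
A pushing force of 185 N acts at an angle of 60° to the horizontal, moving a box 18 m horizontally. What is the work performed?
W = F·d·cosθ = (185)(18)cos(60°) = 1665 J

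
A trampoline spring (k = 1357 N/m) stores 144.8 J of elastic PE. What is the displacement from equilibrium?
x = √(2·PE/k) = √(2·144.8/1357) = 0.462 m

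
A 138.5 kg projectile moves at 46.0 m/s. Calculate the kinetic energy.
KE = ½mv² = ½(138.5)(46.0)² = 146500 J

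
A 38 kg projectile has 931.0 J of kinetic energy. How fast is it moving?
v = √(2·KE/m) = √(2·931.0/38) = 7.0 m/s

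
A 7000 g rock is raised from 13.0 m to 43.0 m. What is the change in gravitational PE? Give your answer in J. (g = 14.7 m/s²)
Convert to SI: m = 7.0 kg, Δh = 30.0 m
ΔPE = mgΔh = (7.0)(14.7)(30.0) = 3087 J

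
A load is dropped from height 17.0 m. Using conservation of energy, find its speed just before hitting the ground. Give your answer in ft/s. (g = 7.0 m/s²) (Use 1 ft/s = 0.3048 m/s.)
mgh = ½mv² ⇒ v = √(2gh) = √(2·7.0·17.0) = 15.4272 m/s = 50.61 ft/s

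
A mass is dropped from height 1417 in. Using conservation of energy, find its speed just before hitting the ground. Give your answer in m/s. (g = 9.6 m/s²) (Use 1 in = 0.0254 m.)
Convert to SI: h = 35.9918 m
mgh = ½mv² ⇒ v = √(2gh) = √(2·9.6·35.9918) = 26.29 m/s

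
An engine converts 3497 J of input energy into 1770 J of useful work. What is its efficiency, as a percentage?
η = W_out/W_in = 1770/3497 = 50.61%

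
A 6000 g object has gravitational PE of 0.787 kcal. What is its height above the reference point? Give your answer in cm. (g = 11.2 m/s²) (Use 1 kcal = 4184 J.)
Convert to SI: m = 6.0 kg, PE = 3292.81 J
h = PE/(mg) = 3292.81/(6.0·11.2) = 49.0001 m = 4900 cm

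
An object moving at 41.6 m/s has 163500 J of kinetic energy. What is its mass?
m = 2·KE/v² = 2·163500/(41.6)² = 189.0 kg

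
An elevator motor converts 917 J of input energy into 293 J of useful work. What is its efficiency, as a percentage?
η = W_out/W_in = 293/917 = 31.95%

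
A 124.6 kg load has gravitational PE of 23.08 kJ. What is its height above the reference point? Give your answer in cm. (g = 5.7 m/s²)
Convert to SI: m = 124.6 kg, PE = 23080.0 J
h = PE/(mg) = 23080.0/(124.6·5.7) = 32.497 m = 3250 cm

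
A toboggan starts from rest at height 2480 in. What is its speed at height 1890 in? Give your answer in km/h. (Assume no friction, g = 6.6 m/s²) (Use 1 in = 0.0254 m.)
Convert to SI: h₁−h₂ = 14.986 m
mgh₁ = mgh₂ + ½mv² ⇒ v = √(2g(h₁−h₂)) = √(2·6.6·14.986) = 14.0647 m/s = 50.63 km/h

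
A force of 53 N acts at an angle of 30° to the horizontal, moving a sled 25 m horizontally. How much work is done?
W = F·d·cosθ = (53)(25)cos(30°) = 1147 J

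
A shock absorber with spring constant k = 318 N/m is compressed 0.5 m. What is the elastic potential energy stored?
PE = ½kx² = ½(318)(0.5)² = 39.75 J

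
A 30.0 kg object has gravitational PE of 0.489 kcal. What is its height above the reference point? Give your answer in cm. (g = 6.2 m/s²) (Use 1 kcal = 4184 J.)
Convert to SI: m = 30.0 kg, PE = 2045.98 J
h = PE/(mg) = 2045.98/(30.0·6.2) = 10.9999 m = 1100 cm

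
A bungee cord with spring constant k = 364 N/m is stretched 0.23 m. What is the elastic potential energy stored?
PE = ½kx² = ½(364)(0.23)² = 9.628 J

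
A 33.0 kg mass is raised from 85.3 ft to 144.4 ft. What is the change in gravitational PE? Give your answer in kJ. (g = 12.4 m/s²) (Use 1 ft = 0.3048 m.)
Convert to SI: m = 33.0 kg, Δh = 18.0137 m
ΔPE = mgΔh = (33.0)(12.4)(18.0137) = 7371.2 J = 7.371 kJ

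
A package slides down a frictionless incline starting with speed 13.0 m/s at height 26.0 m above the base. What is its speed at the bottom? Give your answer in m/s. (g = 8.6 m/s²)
½mv₀² + mgh = ½mv² ⇒ v = √(v₀² + 2gh) = √(13.0² + 2·8.6·26.0) = 24.82 m/s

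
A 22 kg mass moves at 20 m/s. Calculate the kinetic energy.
KE = ½mv² = ½(22)(20)² = 4400.0 J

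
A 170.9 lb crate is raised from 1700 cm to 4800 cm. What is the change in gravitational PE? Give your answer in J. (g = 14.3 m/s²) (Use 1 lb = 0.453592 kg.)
Convert to SI: m = 77.5189 kg, Δh = 31.0 m
ΔPE = mgΔh = (77.5189)(14.3)(31.0) = 34360 J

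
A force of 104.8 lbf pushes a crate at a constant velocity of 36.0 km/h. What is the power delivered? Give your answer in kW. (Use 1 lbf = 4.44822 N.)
Convert to SI: F = 466.173 N, v = 10.0 m/s
P = Fv = (466.173)(10.0) = 4661.73 W = 4.662 kW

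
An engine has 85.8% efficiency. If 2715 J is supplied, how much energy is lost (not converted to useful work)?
W_lost = W_in(1 − η) = 2715·(1 − 0.858) = 385.5 J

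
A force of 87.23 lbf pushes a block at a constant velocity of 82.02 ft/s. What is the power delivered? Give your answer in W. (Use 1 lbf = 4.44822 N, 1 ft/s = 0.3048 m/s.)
Convert to SI: F = 388.018 N, v = 24.9997 m/s
P = Fv = (388.018)(24.9997) = 9700 W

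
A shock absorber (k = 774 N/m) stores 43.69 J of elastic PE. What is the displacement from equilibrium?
x = √(2·PE/k) = √(2·43.69/774) = 0.336 m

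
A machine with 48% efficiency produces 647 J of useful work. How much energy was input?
W_in = W_out/η = 647/0.48 = 1348 J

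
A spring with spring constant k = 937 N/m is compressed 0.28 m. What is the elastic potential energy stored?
PE = ½kx² = ½(937)(0.28)² = 36.73 J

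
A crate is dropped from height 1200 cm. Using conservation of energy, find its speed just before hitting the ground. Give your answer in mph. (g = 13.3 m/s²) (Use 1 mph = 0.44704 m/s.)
Convert to SI: h = 12.0 m
mgh = ½mv² ⇒ v = √(2gh) = √(2·13.3·12.0) = 17.8662 m/s = 39.97 mph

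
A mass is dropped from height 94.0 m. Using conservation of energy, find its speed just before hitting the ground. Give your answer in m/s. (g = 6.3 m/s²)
mgh = ½mv² ⇒ v = √(2gh) = √(2·6.3·94.0) = 34.42 m/s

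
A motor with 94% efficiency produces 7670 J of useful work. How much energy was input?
W_in = W_out/η = 7670/0.94 = 8160 J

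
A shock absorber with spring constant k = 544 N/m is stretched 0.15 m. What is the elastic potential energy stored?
PE = ½kx² = ½(544)(0.15)² = 6.12 J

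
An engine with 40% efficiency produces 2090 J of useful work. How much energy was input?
W_in = W_out/η = 2090/0.4 = 5225 J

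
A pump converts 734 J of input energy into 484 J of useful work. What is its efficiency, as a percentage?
η = W_out/W_in = 484/734 = 65.94%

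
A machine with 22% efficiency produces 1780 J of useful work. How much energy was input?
W_in = W_out/η = 1780/0.22 = 8091 J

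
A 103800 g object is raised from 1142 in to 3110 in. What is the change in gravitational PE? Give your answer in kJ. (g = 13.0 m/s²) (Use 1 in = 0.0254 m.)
Convert to SI: m = 103.8 kg, Δh = 49.9872 m
ΔPE = mgΔh = (103.8)(13.0)(49.9872) = 67452.7 J = 67.45 kJ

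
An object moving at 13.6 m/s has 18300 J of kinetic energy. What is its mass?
m = 2·KE/v² = 2·18300/(13.6)² = 197.9 kg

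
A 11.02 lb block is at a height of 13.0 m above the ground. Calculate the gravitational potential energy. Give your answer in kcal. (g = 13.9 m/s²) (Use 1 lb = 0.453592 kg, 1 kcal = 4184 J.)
Convert to SI: m = 4.99858 kg, h = 13.0 m
PE = mgh = (4.99858)(13.9)(13.0) = 903.244 J = 0.2159 kcal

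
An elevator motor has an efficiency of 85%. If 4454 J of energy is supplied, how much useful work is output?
W_out = η·W_in = 0.85·4454 = 3785.9 J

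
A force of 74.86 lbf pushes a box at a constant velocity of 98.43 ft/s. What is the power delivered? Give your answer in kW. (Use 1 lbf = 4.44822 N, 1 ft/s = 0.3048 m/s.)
Convert to SI: F = 332.994 N, v = 30.0015 m/s
P = Fv = (332.994)(30.0015) = 9990.3 W = 9.99 kW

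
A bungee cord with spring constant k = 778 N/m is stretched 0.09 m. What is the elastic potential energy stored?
PE = ½kx² = ½(778)(0.09)² = 3.151 J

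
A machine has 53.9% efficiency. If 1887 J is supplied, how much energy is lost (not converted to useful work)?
W_lost = W_in(1 − η) = 1887·(1 − 0.539) = 869.9 J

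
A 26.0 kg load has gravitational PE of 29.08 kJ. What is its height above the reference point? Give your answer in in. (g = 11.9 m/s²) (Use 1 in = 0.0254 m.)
Convert to SI: m = 26.0 kg, PE = 29080.0 J
h = PE/(mg) = 29080.0/(26.0·11.9) = 93.9884 m = 3700 in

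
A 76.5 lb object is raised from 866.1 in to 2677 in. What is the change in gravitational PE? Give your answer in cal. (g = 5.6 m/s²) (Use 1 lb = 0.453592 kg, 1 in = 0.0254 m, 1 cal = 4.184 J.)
Convert to SI: m = 34.6998 kg, Δh = 45.9969 m
ΔPE = mgΔh = (34.6998)(5.6)(45.9969) = 8938.06 J = 2136 cal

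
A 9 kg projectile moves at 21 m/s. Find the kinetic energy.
KE = ½mv² = ½(9)(21)² = 1984.5 J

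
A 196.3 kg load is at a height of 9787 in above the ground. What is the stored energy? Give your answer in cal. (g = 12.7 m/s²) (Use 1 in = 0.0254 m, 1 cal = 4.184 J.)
Convert to SI: m = 196.3 kg, h = 248.59 m
PE = mgh = (196.3)(12.7)(248.59) = 619737 J = 148100 cal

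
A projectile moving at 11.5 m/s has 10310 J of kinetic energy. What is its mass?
m = 2·KE/v² = 2·10310/(11.5)² = 155.9 kg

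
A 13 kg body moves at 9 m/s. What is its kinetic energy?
KE = ½mv² = ½(13)(9)² = 526.5 J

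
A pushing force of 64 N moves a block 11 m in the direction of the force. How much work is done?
W = F·d = (64)(11) = 704.0 J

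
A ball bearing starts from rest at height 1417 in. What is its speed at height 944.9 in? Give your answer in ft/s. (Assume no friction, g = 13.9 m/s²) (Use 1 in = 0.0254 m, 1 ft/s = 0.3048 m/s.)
Convert to SI: h₁−h₂ = 11.9913 m
mgh₁ = mgh₂ + ½mv² ⇒ v = √(2g(h₁−h₂)) = √(2·13.9·11.9913) = 18.2581 m/s = 59.9 ft/s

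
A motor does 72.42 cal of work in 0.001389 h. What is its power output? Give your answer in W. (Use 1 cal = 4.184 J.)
Convert to SI: W = 303.005 J, t = 5.0004 s
P = W/t = 303.005/5.0004 = 60.6 W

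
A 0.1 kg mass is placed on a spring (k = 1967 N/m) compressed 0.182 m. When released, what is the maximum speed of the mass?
½kx² = ½mv² ⇒ v = x√(k/m) = (0.182)√(1967/0.1) = 25.53 m/s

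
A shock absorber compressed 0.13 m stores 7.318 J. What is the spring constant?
k = 2·PE/x² = 2·7.318/(0.13)² = 866.0 N/m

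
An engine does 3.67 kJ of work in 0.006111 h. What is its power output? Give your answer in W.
Convert to SI: W = 3670.0 J, t = 21.9996 s
P = W/t = 3670.0/21.9996 = 166.8 W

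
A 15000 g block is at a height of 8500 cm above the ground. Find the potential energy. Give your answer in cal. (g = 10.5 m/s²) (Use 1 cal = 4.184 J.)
Convert to SI: m = 15.0 kg, h = 85.0 m
PE = mgh = (15.0)(10.5)(85.0) = 13387.5 J = 3200 cal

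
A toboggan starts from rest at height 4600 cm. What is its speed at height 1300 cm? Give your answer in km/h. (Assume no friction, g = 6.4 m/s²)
Convert to SI: h₁−h₂ = 33.0 m
mgh₁ = mgh₂ + ½mv² ⇒ v = √(2g(h₁−h₂)) = √(2·6.4·33.0) = 20.5524 m/s = 73.99 km/h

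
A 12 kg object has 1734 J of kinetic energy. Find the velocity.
v = √(2·KE/m) = √(2·1734/12) = 17.0 m/s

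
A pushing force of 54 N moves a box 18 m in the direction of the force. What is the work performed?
W = F·d = (54)(18) = 972.0 J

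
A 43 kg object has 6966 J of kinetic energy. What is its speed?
v = √(2·KE/m) = √(2·6966/43) = 18.0 m/s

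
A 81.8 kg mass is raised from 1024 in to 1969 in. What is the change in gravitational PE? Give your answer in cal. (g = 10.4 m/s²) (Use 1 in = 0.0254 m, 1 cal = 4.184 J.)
Convert to SI: m = 81.8 kg, Δh = 24.003 m
ΔPE = mgΔh = (81.8)(10.4)(24.003) = 20419.8 J = 4880 cal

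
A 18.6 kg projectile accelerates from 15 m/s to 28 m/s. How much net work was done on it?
W = ΔKE = ½m(v₂² − v₁²) = ½(18.6)(28² − 15²) = 5198.7 J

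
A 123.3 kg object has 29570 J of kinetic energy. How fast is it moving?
v = √(2·KE/m) = √(2·29570/123.3) = 21.9 m/s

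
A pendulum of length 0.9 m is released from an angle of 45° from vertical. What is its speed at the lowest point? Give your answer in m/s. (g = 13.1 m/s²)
h = L(1 − cosθ) = 0.9(1 − cos45°) = 0.263604 m
v = √(2gh) = √(2·13.1·0.263604) = 2.628 m/s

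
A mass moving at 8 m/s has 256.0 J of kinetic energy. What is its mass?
m = 2·KE/v² = 2·256.0/(8)² = 8.0 kg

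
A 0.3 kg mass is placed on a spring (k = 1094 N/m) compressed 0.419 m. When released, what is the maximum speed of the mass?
½kx² = ½mv² ⇒ v = x√(k/m) = (0.419)√(1094/0.3) = 25.3 m/s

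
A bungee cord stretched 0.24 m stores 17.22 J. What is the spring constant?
k = 2·PE/x² = 2·17.22/(0.24)² = 597.9 N/m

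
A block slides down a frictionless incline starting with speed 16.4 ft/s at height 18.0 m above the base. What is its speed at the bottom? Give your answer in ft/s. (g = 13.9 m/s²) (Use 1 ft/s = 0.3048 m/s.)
Convert to SI: v₀ = 4.99872 m/s, h = 18.0 m
½mv₀² + mgh = ½mv² ⇒ v = √(v₀² + 2gh) = √(4.99872² + 2·13.9·18.0) = 22.9213 m/s = 75.2 ft/s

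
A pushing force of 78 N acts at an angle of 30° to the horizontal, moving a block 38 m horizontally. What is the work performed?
W = F·d·cosθ = (78)(38)cos(30°) = 2567 J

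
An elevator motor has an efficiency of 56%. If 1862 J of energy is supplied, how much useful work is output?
W_out = η·W_in = 0.56·1862 = 1042.72 J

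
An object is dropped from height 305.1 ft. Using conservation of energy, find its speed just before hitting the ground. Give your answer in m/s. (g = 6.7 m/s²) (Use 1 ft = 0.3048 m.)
Convert to SI: h = 92.9945 m
mgh = ½mv² ⇒ v = √(2gh) = √(2·6.7·92.9945) = 35.3 m/s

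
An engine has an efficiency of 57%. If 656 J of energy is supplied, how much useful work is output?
W_out = η·W_in = 0.57·656 = 373.92 J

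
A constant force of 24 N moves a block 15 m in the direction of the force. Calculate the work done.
W = F·d = (24)(15) = 360.0 J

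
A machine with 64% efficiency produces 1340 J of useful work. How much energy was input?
W_in = W_out/η = 1340/0.64 = 2094 J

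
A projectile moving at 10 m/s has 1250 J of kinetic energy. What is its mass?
m = 2·KE/v² = 2·1250/(10)² = 25.0 kg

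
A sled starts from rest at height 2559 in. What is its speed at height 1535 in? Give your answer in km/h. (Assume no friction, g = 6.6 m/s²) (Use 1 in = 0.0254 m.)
Convert to SI: h₁−h₂ = 26.0096 m
mgh₁ = mgh₂ + ½mv² ⇒ v = √(2g(h₁−h₂)) = √(2·6.6·26.0096) = 18.5291 m/s = 66.7 km/h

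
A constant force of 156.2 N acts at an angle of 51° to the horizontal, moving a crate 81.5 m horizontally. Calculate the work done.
W = F·d·cosθ = (156.2)(81.5)cos(51°) = 8011 J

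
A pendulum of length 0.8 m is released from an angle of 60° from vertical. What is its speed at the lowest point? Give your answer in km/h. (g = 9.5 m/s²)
h = L(1 − cosθ) = 0.8(1 − cos60°) = 0.4 m
v = √(2gh) = √(2·9.5·0.4) = 2.75681 m/s = 9.925 km/h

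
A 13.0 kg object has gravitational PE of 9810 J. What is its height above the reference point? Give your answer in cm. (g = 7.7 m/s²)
h = PE/(mg) = 9810.0/(13.0·7.7) = 98.002 m = 9800 cm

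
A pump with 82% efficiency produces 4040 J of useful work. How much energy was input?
W_in = W_out/η = 4040/0.82 = 4927 J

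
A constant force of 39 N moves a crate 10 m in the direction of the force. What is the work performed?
W = F·d = (39)(10) = 390.0 J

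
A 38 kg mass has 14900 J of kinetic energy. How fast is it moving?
v = √(2·KE/m) = √(2·14900/38) = 28.0 m/s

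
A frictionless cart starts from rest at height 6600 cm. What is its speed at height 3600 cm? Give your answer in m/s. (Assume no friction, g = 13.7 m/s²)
Convert to SI: h₁−h₂ = 30.0 m
mgh₁ = mgh₂ + ½mv² ⇒ v = √(2g(h₁−h₂)) = √(2·13.7·30.0) = 28.67 m/s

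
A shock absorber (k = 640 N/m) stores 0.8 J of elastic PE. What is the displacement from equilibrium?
x = √(2·PE/k) = √(2·0.8/640) = 0.05 m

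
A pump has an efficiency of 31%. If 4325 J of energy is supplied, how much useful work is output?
W_out = η·W_in = 0.31·4325 = 1340.75 J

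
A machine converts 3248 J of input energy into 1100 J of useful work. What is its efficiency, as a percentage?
η = W_out/W_in = 1100/3248 = 33.87%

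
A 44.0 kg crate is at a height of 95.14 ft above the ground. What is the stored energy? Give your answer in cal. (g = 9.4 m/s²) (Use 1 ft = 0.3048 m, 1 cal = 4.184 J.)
Convert to SI: m = 44.0 kg, h = 28.9987 m
PE = mgh = (44.0)(9.4)(28.9987) = 11993.9 J = 2867 cal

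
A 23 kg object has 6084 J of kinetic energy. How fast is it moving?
v = √(2·KE/m) = √(2·6084/23) = 23.0 m/s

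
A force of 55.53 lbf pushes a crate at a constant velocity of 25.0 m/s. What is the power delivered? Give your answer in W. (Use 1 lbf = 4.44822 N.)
Convert to SI: F = 247.01 N, v = 25.0 m/s
P = Fv = (247.01)(25.0) = 6175 W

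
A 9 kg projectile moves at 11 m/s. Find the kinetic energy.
KE = ½mv² = ½(9)(11)² = 544.5 J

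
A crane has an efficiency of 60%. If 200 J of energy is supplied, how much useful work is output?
W_out = η·W_in = 0.6·200 = 120.0 J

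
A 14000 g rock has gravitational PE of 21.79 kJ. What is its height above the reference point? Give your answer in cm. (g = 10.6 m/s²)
Convert to SI: m = 14.0 kg, PE = 21790.0 J
h = PE/(mg) = 21790.0/(14.0·10.6) = 146.833 m = 14680 cm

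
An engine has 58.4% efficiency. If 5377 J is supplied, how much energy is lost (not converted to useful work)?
W_lost = W_in(1 − η) = 5377·(1 − 0.584) = 2237 J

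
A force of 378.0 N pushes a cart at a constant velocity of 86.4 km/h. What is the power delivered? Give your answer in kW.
Convert to SI: F = 378.0 N, v = 24.0 m/s
P = Fv = (378.0)(24.0) = 9072.0 W = 9.072 kW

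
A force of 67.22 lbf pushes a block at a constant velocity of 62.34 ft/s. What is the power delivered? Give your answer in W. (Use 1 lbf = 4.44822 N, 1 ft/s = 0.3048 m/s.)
Convert to SI: F = 299.009 N, v = 19.0012 m/s
P = Fv = (299.009)(19.0012) = 5682 W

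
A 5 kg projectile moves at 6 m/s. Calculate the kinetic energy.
KE = ½mv² = ½(5)(6)² = 90.0 J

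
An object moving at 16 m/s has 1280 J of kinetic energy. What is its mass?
m = 2·KE/v² = 2·1280/(16)² = 10.0 kg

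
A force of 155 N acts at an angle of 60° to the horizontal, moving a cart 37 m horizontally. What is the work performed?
W = F·d·cosθ = (155)(37)cos(60°) = 2868 J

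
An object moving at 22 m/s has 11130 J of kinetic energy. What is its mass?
m = 2·KE/v² = 2·11130/(22)² = 45.99 kg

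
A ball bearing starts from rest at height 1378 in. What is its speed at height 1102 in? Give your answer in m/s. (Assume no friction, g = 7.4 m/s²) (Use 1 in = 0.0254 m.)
Convert to SI: h₁−h₂ = 7.0104 m
mgh₁ = mgh₂ + ½mv² ⇒ v = √(2g(h₁−h₂)) = √(2·7.4·7.0104) = 10.19 m/s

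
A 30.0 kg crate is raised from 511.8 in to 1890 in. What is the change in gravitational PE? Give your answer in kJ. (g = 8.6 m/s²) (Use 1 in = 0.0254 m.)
Convert to SI: m = 30.0 kg, Δh = 35.0063 m
ΔPE = mgΔh = (30.0)(8.6)(35.0063) = 9031.62 J = 9.032 kJ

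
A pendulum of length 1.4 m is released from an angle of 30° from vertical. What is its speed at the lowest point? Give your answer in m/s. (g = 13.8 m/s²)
h = L(1 − cosθ) = 1.4(1 − cos30°) = 0.187564 m
v = √(2gh) = √(2·13.8·0.187564) = 2.275 m/s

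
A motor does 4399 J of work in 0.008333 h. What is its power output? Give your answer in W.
Convert to SI: W = 4399.0 J, t = 29.9988 s
P = W/t = 4399.0/29.9988 = 146.6 W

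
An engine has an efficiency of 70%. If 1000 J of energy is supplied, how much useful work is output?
W_out = η·W_in = 0.7·1000 = 700.0 J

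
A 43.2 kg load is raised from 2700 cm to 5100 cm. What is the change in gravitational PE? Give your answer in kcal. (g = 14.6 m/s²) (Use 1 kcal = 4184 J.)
Convert to SI: m = 43.2 kg, Δh = 24.0 m
ΔPE = mgΔh = (43.2)(14.6)(24.0) = 15137.3 J = 3.618 kcal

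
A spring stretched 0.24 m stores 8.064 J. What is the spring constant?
k = 2·PE/x² = 2·8.064/(0.24)² = 280.0 N/m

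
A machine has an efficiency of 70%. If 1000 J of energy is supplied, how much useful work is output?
W_out = η·W_in = 0.7·1000 = 700.0 J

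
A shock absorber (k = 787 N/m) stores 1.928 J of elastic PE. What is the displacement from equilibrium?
x = √(2·PE/k) = √(2·1.928/787) = 0.07 m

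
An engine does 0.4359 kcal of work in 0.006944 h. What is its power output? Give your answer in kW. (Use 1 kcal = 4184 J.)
Convert to SI: W = 1823.81 J, t = 24.9984 s
P = W/t = 1823.81/24.9984 = 72.9569 W = 0.07296 kW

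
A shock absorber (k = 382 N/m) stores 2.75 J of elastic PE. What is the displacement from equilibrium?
x = √(2·PE/k) = √(2·2.75/382) = 0.12 m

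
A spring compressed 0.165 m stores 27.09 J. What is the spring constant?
k = 2·PE/x² = 2·27.09/(0.165)² = 1990 N/m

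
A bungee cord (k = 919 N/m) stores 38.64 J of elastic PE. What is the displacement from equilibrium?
x = √(2·PE/k) = √(2·38.64/919) = 0.29 m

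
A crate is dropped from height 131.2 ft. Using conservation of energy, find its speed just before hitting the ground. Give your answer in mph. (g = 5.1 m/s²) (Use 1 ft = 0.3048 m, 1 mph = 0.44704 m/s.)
Convert to SI: h = 39.9898 m
mgh = ½mv² ⇒ v = √(2gh) = √(2·5.1·39.9898) = 20.1964 m/s = 45.18 mph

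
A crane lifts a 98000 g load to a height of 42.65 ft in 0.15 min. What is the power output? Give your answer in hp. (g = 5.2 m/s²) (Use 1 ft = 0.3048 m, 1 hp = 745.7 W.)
Convert to SI: m = 98.0 kg, h = 12.9997 m, t = 9.0 s
P = mgh/t = (98.0)(5.2)(12.9997)/9.0 = 736.073 W = 0.9871 hp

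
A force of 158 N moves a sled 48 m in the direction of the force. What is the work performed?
W = F·d = (158)(48) = 7584 J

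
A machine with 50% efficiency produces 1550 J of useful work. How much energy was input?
W_in = W_out/η = 1550/0.5 = 3100 J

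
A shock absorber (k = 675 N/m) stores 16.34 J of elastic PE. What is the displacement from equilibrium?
x = √(2·PE/k) = √(2·16.34/675) = 0.22 m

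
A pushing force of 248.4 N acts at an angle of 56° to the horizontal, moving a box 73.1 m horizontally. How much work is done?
W = F·d·cosθ = (248.4)(73.1)cos(56°) = 10150 J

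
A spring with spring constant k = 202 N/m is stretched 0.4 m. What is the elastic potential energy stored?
PE = ½kx² = ½(202)(0.4)² = 16.16 J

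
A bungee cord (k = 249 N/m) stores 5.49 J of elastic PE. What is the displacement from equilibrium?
x = √(2·PE/k) = √(2·5.49/249) = 0.21 m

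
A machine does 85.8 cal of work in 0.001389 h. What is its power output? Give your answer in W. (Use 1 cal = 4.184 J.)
Convert to SI: W = 358.987 J, t = 5.0004 s
P = W/t = 358.987/5.0004 = 71.79 W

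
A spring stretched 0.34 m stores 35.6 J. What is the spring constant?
k = 2·PE/x² = 2·35.6/(0.34)² = 615.9 N/m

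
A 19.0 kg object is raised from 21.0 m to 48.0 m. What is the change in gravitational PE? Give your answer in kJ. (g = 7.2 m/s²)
ΔPE = mgΔh = (19.0)(7.2)(27.0) = 3693.6 J = 3.694 kJ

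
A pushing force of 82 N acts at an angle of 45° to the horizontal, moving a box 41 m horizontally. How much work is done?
W = F·d·cosθ = (82)(41)cos(45°) = 2377 J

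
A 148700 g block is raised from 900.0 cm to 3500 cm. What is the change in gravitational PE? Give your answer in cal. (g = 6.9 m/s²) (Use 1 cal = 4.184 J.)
Convert to SI: m = 148.7 kg, Δh = 26.0 m
ΔPE = mgΔh = (148.7)(6.9)(26.0) = 26676.8 J = 6376 cal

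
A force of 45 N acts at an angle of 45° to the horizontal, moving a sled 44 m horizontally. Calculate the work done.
W = F·d·cosθ = (45)(44)cos(45°) = 1400 J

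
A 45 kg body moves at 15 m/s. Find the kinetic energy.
KE = ½mv² = ½(45)(15)² = 5062.5 J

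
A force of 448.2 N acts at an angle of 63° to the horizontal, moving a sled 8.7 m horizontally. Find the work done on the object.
W = F·d·cosθ = (448.2)(8.7)cos(63°) = 1770 J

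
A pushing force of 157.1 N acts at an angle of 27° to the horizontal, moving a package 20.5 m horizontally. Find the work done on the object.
W = F·d·cosθ = (157.1)(20.5)cos(27°) = 2870 J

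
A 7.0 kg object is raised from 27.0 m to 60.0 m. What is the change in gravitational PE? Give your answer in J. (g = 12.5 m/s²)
ΔPE = mgΔh = (7.0)(12.5)(33.0) = 2888 J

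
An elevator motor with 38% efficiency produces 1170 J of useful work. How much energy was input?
W_in = W_out/η = 1170/0.38 = 3079 J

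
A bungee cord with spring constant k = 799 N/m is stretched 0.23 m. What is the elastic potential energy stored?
PE = ½kx² = ½(799)(0.23)² = 21.13 J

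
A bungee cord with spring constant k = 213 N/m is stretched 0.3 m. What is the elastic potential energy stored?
PE = ½kx² = ½(213)(0.3)² = 9.585 J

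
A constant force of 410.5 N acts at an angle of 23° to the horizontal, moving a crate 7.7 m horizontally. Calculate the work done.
W = F·d·cosθ = (410.5)(7.7)cos(23°) = 2910 J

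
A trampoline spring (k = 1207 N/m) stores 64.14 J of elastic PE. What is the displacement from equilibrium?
x = √(2·PE/k) = √(2·64.14/1207) = 0.326 m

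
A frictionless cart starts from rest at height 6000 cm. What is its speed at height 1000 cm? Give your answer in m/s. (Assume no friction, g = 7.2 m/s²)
Convert to SI: h₁−h₂ = 50.0 m
mgh₁ = mgh₂ + ½mv² ⇒ v = √(2g(h₁−h₂)) = √(2·7.2·50.0) = 26.83 m/s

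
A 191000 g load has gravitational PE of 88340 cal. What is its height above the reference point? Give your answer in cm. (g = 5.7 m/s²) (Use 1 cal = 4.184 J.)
Convert to SI: m = 191.0 kg, PE = 369615 J
h = PE/(mg) = 369615/(191.0·5.7) = 339.501 m = 33950 cm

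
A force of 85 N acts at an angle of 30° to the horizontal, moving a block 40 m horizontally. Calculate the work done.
W = F·d·cosθ = (85)(40)cos(30°) = 2944 J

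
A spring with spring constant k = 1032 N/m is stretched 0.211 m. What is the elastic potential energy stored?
PE = ½kx² = ½(1032)(0.211)² = 22.97 J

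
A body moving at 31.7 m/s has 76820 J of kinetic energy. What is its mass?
m = 2·KE/v² = 2·76820/(31.7)² = 152.9 kg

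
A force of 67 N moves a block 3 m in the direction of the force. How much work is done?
W = F·d = (67)(3) = 201.0 J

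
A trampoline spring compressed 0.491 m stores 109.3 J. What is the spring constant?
k = 2·PE/x² = 2·109.3/(0.491)² = 906.7 N/m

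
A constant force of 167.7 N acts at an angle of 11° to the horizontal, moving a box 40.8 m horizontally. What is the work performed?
W = F·d·cosθ = (167.7)(40.8)cos(11°) = 6716 J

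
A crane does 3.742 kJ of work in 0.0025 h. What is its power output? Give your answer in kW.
Convert to SI: W = 3742.0 J, t = 9.0 s
P = W/t = 3742.0/9.0 = 415.778 W = 0.4158 kW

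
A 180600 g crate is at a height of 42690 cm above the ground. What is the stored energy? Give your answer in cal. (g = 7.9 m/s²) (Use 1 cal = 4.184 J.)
Convert to SI: m = 180.6 kg, h = 426.9 m
PE = mgh = (180.6)(7.9)(426.9) = 609075 J = 145600 cal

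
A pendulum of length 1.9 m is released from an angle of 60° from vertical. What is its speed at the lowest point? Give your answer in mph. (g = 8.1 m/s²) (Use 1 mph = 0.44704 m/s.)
h = L(1 − cosθ) = 1.9(1 − cos60°) = 0.95 m
v = √(2gh) = √(2·8.1·0.95) = 3.92301 m/s = 8.776 mph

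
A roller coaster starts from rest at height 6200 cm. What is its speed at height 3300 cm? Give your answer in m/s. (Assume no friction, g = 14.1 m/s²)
Convert to SI: h₁−h₂ = 29.0 m
mgh₁ = mgh₂ + ½mv² ⇒ v = √(2g(h₁−h₂)) = √(2·14.1·29.0) = 28.6 m/s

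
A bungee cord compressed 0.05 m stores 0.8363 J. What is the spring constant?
k = 2·PE/x² = 2·0.8363/(0.05)² = 669.0 N/m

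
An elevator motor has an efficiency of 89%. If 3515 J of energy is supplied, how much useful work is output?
W_out = η·W_in = 0.89·3515 = 3128.35 J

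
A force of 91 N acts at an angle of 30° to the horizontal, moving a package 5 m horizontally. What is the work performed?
W = F·d·cosθ = (91)(5)cos(30°) = 394.0 J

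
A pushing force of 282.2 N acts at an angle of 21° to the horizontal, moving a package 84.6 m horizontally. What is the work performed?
W = F·d·cosθ = (282.2)(84.6)cos(21°) = 22290 J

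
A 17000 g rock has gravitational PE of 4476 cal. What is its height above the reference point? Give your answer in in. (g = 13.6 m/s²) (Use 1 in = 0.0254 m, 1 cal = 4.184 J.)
Convert to SI: m = 17.0 kg, PE = 18727.6 J
h = PE/(mg) = 18727.6/(17.0·13.6) = 81.0017 m = 3189 in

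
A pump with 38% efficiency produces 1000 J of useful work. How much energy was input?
W_in = W_out/η = 1000/0.38 = 2632 J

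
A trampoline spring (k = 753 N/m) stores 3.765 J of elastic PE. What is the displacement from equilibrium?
x = √(2·PE/k) = √(2·3.765/753) = 0.1 m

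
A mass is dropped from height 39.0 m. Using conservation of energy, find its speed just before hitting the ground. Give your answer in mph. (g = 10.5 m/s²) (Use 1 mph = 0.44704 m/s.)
mgh = ½mv² ⇒ v = √(2gh) = √(2·10.5·39.0) = 28.6182 m/s = 64.02 mph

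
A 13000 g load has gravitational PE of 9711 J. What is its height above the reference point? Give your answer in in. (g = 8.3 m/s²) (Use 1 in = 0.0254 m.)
Convert to SI: m = 13.0 kg, PE = 9711.0 J
h = PE/(mg) = 9711.0/(13.0·8.3) = 90.0 m = 3543 in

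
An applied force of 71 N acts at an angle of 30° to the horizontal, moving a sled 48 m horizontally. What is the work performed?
W = F·d·cosθ = (71)(48)cos(30°) = 2951 J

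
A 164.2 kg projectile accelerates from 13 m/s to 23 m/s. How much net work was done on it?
W = ΔKE = ½m(v₂² − v₁²) = ½(164.2)(23² − 13²) = 29556.0 J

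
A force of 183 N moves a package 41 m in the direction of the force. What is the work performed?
W = F·d = (183)(41) = 7503 J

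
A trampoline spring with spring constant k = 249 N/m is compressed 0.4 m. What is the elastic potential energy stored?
PE = ½kx² = ½(249)(0.4)² = 19.92 J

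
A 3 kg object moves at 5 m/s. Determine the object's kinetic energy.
KE = ½mv² = ½(3)(5)² = 37.5 J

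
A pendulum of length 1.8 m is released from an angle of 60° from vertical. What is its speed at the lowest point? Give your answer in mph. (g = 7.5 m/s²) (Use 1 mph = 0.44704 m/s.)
h = L(1 − cosθ) = 1.8(1 − cos60°) = 0.9 m
v = √(2gh) = √(2·7.5·0.9) = 3.67423 m/s = 8.219 mph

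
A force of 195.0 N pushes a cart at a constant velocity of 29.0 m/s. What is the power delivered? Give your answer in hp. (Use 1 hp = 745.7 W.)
P = Fv = (195.0)(29.0) = 5655.0 W = 7.583 hp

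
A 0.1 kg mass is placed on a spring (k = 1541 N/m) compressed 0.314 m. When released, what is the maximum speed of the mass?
½kx² = ½mv² ⇒ v = x√(k/m) = (0.314)√(1541/0.1) = 38.98 m/s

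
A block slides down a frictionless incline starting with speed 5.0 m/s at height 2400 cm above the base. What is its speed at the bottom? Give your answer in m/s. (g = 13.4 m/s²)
Convert to SI: v₀ = 5.0 m/s, h = 24.0 m
½mv₀² + mgh = ½mv² ⇒ v = √(v₀² + 2gh) = √(5.0² + 2·13.4·24.0) = 25.85 m/s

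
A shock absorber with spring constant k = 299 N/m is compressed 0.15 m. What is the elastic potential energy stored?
PE = ½kx² = ½(299)(0.15)² = 3.364 J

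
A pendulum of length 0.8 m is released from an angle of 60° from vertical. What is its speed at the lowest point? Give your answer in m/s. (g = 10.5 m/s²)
h = L(1 − cosθ) = 0.8(1 − cos60°) = 0.4 m
v = √(2gh) = √(2·10.5·0.4) = 2.898 m/s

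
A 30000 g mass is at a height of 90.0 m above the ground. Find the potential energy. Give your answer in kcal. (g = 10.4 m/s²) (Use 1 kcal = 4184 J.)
Convert to SI: m = 30.0 kg, h = 90.0 m
PE = mgh = (30.0)(10.4)(90.0) = 28080.0 J = 6.711 kcal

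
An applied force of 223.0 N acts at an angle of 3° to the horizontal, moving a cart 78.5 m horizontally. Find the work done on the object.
W = F·d·cosθ = (223.0)(78.5)cos(3°) = 17480 J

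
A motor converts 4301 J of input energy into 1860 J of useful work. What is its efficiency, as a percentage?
η = W_out/W_in = 1860/4301 = 43.25%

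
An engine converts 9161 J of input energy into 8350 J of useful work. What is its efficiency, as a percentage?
η = W_out/W_in = 8350/9161 = 91.15%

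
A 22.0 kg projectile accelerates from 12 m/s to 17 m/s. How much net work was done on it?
W = ΔKE = ½m(v₂² − v₁²) = ½(22.0)(17² − 12²) = 1595.0 J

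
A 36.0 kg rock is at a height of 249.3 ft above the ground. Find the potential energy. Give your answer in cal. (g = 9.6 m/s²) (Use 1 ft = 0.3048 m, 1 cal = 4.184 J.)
Convert to SI: m = 36.0 kg, h = 75.9866 m
PE = mgh = (36.0)(9.6)(75.9866) = 26261.0 J = 6277 cal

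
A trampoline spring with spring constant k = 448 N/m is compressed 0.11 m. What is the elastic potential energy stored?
PE = ½kx² = ½(448)(0.11)² = 2.71 J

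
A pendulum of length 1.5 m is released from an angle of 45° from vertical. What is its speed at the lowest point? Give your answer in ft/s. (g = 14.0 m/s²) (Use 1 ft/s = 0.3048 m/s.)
h = L(1 − cosθ) = 1.5(1 − cos45°) = 0.43934 m
v = √(2gh) = √(2·14.0·0.43934) = 3.50735 m/s = 11.51 ft/s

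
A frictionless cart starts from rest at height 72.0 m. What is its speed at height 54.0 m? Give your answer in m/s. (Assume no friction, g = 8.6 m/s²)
mgh₁ = mgh₂ + ½mv² ⇒ v = √(2g(h₁−h₂)) = √(2·8.6·18.0) = 17.6 m/s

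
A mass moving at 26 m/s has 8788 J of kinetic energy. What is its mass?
m = 2·KE/v² = 2·8788/(26)² = 26.0 kg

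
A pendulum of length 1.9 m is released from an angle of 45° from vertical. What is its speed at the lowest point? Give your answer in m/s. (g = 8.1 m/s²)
h = L(1 − cosθ) = 1.9(1 − cos45°) = 0.556497 m
v = √(2gh) = √(2·8.1·0.556497) = 3.003 m/s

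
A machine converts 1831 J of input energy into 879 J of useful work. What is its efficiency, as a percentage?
η = W_out/W_in = 879/1831 = 48.01%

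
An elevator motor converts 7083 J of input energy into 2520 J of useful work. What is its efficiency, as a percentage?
η = W_out/W_in = 2520/7083 = 35.58%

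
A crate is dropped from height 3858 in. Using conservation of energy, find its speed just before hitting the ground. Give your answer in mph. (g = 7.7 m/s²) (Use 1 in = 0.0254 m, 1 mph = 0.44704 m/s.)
Convert to SI: h = 97.9932 m
mgh = ½mv² ⇒ v = √(2gh) = √(2·7.7·97.9932) = 38.8471 m/s = 86.9 mph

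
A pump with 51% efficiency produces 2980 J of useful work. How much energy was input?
W_in = W_out/η = 2980/0.51 = 5843 J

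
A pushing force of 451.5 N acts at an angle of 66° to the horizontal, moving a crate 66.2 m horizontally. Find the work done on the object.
W = F·d·cosθ = (451.5)(66.2)cos(66°) = 12160 J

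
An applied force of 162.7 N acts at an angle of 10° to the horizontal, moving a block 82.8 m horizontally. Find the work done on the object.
W = F·d·cosθ = (162.7)(82.8)cos(10°) = 13270 J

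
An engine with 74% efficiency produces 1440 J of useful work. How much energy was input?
W_in = W_out/η = 1440/0.74 = 1946 J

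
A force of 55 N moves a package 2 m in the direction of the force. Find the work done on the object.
W = F·d = (55)(2) = 110.0 J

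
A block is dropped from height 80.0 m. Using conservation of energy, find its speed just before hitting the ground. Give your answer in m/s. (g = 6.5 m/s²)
mgh = ½mv² ⇒ v = √(2gh) = √(2·6.5·80.0) = 32.25 m/s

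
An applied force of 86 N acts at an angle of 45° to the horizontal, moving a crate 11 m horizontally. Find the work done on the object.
W = F·d·cosθ = (86)(11)cos(45°) = 668.9 J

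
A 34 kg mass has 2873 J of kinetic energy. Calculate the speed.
v = √(2·KE/m) = √(2·2873/34) = 13.0 m/s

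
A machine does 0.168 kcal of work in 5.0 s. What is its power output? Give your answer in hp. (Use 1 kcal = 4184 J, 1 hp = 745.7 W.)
Convert to SI: W = 702.912 J, t = 5.0 s
P = W/t = 702.912/5.0 = 140.582 W = 0.1885 hp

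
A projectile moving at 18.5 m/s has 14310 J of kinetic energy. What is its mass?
m = 2·KE/v² = 2·14310/(18.5)² = 83.62 kg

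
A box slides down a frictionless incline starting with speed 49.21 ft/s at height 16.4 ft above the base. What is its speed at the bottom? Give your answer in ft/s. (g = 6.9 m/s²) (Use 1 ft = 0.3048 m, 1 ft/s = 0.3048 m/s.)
Convert to SI: v₀ = 14.9992 m/s, h = 4.99872 m
½mv₀² + mgh = ½mv² ⇒ v = √(v₀² + 2gh) = √(14.9992² + 2·6.9·4.99872) = 17.1452 m/s = 56.25 ft/s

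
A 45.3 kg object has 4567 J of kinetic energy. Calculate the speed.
v = √(2·KE/m) = √(2·4567/45.3) = 14.2 m/s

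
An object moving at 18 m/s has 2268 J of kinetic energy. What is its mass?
m = 2·KE/v² = 2·2268/(18)² = 14.0 kg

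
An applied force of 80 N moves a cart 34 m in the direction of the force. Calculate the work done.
W = F·d = (80)(34) = 2720 J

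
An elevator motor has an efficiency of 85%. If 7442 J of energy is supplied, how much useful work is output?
W_out = η·W_in = 0.85·7442 = 6325.7 J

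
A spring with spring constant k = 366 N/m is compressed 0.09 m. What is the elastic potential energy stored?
PE = ½kx² = ½(366)(0.09)² = 1.482 J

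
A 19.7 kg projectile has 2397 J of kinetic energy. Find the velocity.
v = √(2·KE/m) = √(2·2397/19.7) = 15.6 m/s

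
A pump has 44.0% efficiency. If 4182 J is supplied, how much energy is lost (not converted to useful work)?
W_lost = W_in(1 − η) = 4182·(1 − 0.44) = 2342 J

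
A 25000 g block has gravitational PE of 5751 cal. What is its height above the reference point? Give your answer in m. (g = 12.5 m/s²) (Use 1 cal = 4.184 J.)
Convert to SI: m = 25.0 kg, PE = 24062.2 J
h = PE/(mg) = 24062.2/(25.0·12.5) = 77.0 m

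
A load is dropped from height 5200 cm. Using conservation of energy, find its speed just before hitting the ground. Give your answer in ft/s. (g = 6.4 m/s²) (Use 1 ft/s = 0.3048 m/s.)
Convert to SI: h = 52.0 m
mgh = ½mv² ⇒ v = √(2gh) = √(2·6.4·52.0) = 25.7992 m/s = 84.64 ft/s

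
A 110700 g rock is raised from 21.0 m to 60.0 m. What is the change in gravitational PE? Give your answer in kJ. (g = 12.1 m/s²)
Convert to SI: m = 110.7 kg, Δh = 39.0 m
ΔPE = mgΔh = (110.7)(12.1)(39.0) = 52239.3 J = 52.24 kJ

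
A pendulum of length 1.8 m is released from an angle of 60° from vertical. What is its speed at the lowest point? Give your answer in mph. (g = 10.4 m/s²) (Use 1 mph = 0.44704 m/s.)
h = L(1 − cosθ) = 1.8(1 − cos60°) = 0.9 m
v = √(2gh) = √(2·10.4·0.9) = 4.32666 m/s = 9.678 mph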